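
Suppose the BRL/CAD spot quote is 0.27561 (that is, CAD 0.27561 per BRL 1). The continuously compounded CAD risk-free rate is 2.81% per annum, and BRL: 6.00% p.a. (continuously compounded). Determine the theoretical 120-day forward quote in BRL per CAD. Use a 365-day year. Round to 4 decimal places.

3.6666

T = 120/365 years.
CAD growth factor: e^(0.0281×120/365) = 1.0092812.
BRL accumulates by e^(0.0600×120/365) = 1.0199219.
Forward (CAD per BRL) = 0.27561 × 1.0092812 / 1.0199219 = 0.2727346.
Invert for BRL per CAD: 1 / 0.2727346 = 3.6666.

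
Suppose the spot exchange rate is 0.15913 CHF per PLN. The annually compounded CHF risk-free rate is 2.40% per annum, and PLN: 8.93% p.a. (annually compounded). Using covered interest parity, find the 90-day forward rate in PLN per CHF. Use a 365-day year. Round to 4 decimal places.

6.3807

T = 90/365 years.
CHF growth factor: (1 + 0.0240)^(90/365) = 1.005865.
Growth of 1 PLN over T: (1 + 0.0893)^(90/365) = 1.0213149.
So F = 0.15913 × 1.005865 / 1.0213149 = 0.1567228 (CHF/PLN).
Quoted the other way: 1/0.1567228 = 6.3807 PLN per CHF.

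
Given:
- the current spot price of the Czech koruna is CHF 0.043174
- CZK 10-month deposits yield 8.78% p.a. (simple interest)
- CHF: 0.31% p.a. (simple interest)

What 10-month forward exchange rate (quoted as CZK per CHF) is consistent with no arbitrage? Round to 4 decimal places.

24.7927

T = 10/12 years.
CHF growth factor: 1 + 0.0031×10/12 = 1.00258333.
CZK growth factor: 1 + 0.0878×10/12 = 1.07316667.
So F = 0.043174 × 1.00258333 / 1.07316667 = 0.040334399 (CHF/CZK).
Quoted the other way: 1/0.040334399 = 24.7927 CZK per CHF.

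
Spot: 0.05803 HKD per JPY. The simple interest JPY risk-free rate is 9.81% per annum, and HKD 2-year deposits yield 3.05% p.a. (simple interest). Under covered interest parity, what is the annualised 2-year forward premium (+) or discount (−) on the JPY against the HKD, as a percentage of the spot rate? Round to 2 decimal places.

-5.65%

T = 2 years.
CIP forward (HKD per JPY) = 0.05803 × 1.061000/1.196200 = 0.05147118.
Annualised premium = (F − S)/S × (1/T) = (0.05147118 − 0.05803)/0.05803 ÷ 2 = -5.65%.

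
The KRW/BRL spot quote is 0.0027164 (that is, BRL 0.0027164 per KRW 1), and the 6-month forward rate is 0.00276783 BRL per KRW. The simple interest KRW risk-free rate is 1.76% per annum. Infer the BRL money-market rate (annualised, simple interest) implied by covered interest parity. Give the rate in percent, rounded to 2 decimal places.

T = 6/12 years.
By CIP, F/S equals the BRL-to-KRW growth ratio: 0.00276783/0.0027164 = 1.0189331.
KRW growth factor: 1 + 0.0176×6/12 = 1.008800.
So the BRL growth factor = 1.0278997.
r = (1.0278997 − 1)/(6/12) = 0.055799 → 5.58%.

5.58%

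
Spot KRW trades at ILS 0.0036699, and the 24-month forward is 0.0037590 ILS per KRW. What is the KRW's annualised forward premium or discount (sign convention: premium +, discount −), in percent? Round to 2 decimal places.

+1.21%

T = 2 years.
(F − S)/S = (0.0037590 − 0.0036699)/0.0036699 = 0.0242786.
×(1/T) gives 1.21% p.a.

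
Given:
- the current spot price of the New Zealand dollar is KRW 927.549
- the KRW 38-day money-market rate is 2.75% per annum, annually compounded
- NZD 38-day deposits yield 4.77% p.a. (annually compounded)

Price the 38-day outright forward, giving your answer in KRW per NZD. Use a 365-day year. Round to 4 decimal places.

925.6709

T = 38/365 years.
KRW growth factor: (1 + 0.0275)^(38/365) = 1.002828347.
NZD growth factor: (1 + 0.0477)^(38/365) = 1.00486301.
So F = 927.549 × 1.002828347 / 1.00486301 = 925.670884 (KRW/NZD).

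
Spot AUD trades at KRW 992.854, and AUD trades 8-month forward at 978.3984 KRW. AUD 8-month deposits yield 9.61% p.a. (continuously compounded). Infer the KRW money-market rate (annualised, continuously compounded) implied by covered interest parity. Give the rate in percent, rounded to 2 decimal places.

T = 8/12 years.
F/S = 978.3984/992.854 = 0.9854404 = (growth of KRW) / (growth of AUD).
The AUD side grows by e^(0.0961×8/12) = 1.0661635.
So the KRW growth factor = 1.0506406.
Take logs: ln 1.0506406 / (8/12) = 0.074100, so 7.41%.

7.41%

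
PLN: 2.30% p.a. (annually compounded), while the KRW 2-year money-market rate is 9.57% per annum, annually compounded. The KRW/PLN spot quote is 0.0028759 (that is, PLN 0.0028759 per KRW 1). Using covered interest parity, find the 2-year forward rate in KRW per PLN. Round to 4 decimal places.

T = 2 years.
Growth of 1 PLN over T: (1 + 0.0230)^2 = 1.046529.
KRW accumulates by (1 + 0.0957)^2 = 1.20055849.
So F = 0.0028759 × 1.046529 / 1.20055849 = 0.00250692721 (PLN/KRW).
Quoted the other way: 1/0.00250692721 = 398.8947 KRW per PLN.

398.8947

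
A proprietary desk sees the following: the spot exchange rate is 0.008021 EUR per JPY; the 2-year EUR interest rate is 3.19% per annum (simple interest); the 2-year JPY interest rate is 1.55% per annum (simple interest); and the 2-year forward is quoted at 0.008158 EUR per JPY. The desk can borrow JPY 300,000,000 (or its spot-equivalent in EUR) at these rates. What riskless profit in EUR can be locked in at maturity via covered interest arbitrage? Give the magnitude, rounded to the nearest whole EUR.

T = 2 years.
Route A — deposit JPY, sell forward: 300,000,000 × 1.031000 × 0.008158 = EUR 2,523,269.40.
Route B — convert at spot, deposit EUR: 300,000,000 × 0.008021 × 1.063800 = EUR 2,559,821.94.
The quoted forward undervalues JPY, so borrow JPY, convert to EUR at spot, deposit the EUR at 3.19%, and buy JPY forward at 0.008158 to cover the loan.
Profit = 2,559,821.94 − 2,523,269.40 = EUR 36,553.

EUR 36,553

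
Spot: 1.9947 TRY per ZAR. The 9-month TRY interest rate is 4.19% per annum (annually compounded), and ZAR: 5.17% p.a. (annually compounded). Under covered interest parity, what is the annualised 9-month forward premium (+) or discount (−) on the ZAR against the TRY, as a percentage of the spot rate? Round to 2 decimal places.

T = 9/12 years.
F = S · g_TRY/g_ZAR = 1.9947 × 1.0312632/1.0385297 = 1.9807433.
Annualised premium = (F − S)/S × (1/T) = (1.9807433 − 1.9947)/1.9947 ÷ (9/12) = -0.93%.

-0.93%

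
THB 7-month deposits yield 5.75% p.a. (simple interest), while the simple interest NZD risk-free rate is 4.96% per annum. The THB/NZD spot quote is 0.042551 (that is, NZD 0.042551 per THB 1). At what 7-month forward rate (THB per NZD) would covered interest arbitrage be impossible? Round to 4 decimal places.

T = 7/12 years.
NZD growth factor: 1 + 0.0496×7/12 = 1.02893333.
THB accumulates by 1 + 0.0575×7/12 = 1.03354167.
CIP: F = S · (grow NZD)/(grow THB) = 0.042551 × 1.02893333/1.03354167 = 0.042361274 NZD per THB.
Invert for THB per NZD: 1 / 0.042361274 = 23.6065.

23.6065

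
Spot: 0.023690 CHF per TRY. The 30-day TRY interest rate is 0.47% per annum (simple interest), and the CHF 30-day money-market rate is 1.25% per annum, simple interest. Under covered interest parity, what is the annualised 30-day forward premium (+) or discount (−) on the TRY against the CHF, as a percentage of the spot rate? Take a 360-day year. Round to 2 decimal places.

+0.78%

T = 30/360 years.
CIP forward (CHF per TRY) = 0.02369 × 1.0010417/1.0003917 = 0.023705392.
(F − S)/S ÷ T = (0.023705392 − 0.02369)/0.02369/(30/360) = 0.007797 → 0.78%.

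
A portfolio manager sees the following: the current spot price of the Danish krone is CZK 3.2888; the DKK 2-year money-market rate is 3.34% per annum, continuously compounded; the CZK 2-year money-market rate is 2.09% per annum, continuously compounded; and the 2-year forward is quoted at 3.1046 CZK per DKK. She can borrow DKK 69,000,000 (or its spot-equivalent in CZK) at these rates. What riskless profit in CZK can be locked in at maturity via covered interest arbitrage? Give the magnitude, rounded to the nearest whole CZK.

T = 2 years.
Keep in DKK, deliver into the forward: 69,000,000·1.06908164046·3.1046 = CZK 229,015,889.41.
Swap to CZK now, deposit: 69,000,000·3.2888·1.04268592071 = CZK 236,613,796.47.
The quoted forward undervalues DKK, so borrow DKK, convert to CZK at spot, deposit the CZK at 2.09%, and buy DKK forward at 3.1046 to cover the loan.
The gap between the two covered legs is CZK 7,597,907.

CZK 7,597,907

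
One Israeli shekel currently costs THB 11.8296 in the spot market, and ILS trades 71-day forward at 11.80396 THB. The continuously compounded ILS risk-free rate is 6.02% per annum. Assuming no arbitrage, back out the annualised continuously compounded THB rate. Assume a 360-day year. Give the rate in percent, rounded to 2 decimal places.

4.92%

T = 71/360 years.
F/S = 11.80396/11.8296 = 0.9978326 = (growth of THB) / (growth of ILS).
The ILS side grows by e^(0.0602×71/360) = 1.0119435.
So the THB growth factor = 1.0097502.
Take logs: ln 1.0097502 / (71/360) = 0.049198, so 4.92%.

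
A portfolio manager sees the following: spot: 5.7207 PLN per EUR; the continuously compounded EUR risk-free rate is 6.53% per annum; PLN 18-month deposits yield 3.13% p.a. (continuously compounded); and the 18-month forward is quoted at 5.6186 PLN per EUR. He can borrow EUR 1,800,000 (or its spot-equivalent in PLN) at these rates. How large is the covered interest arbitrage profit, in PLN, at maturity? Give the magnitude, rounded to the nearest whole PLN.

T = 18/12 years.
Invest the EUR and cover forward: 1,800,000 × 1.1029076383 × 5.6186 = PLN 11,154,234.34.
Convert at spot and invest in PLN: 1,800,000 × 5.7207 × 1.0480696043 = PLN 10,792,245.21.
The quoted forward overvalues EUR, so borrow PLN, buy EUR at spot, deposit the EUR at 6.53%, and sell the proceeds forward at 5.6186.
Arbitrage profit = |11,154,234.34 − 10,792,245.21| = PLN 361,989.

PLN 361,989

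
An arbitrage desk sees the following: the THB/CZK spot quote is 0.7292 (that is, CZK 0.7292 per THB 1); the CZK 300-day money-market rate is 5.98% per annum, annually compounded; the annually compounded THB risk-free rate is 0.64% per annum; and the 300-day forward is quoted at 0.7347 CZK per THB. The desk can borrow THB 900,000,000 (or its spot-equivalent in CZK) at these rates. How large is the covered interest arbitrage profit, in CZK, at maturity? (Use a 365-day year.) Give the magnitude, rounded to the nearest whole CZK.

T = 300/365 years.
Route A — deposit THB, sell forward: 900,000,000 × 1.00525728384 × 0.7347 = CZK 664,706,273.79.
Route B — convert at spot, deposit CZK: 900,000,000 × 0.7292 × 1.04889492733 = CZK 688,368,762.91.
The quoted forward undervalues THB, so borrow THB, convert to CZK at spot, deposit the CZK at 5.98%, and buy THB forward at 0.7347 to cover the loan.
The gap between the two covered legs is CZK 23,662,489.

CZK 23,662,489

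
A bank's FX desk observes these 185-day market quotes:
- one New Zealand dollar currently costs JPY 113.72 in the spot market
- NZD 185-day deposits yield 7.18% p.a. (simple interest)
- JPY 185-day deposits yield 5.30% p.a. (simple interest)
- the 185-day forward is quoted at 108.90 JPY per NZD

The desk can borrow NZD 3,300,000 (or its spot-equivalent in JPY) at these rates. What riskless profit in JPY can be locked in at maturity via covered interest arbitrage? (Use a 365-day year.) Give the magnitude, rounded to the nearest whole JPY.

T = 185/365 years.
Route A — deposit NZD, sell forward: 3,300,000 × 1.03639178082 × 108.90 = JPY 372,448,114.27.
Route B — convert at spot, deposit JPY: 3,300,000 × 113.72 × 1.0268630137 = JPY 385,357,044.33.
The quoted forward undervalues NZD, so borrow NZD, convert to JPY at spot, deposit the JPY at 5.30%, and buy NZD forward at 108.90 to cover the loan.
Profit = 385,357,044.33 − 372,448,114.27 = JPY 12,908,930.

JPY 12,908,930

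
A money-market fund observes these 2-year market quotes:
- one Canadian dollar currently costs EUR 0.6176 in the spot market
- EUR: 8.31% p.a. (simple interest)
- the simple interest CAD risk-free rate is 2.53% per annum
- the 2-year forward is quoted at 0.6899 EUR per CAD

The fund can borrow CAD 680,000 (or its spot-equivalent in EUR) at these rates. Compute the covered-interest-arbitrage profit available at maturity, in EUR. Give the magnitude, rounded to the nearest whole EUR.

EUR 3,103

T = 2 years.
Route A — deposit CAD, sell forward: 680,000 × 1.050600 × 0.6899 = EUR 492,870.08.
Route B — convert at spot, deposit EUR: 680,000 × 0.6176 × 1.166200 = EUR 489,766.68.
The quoted forward overvalues CAD, so borrow EUR, buy CAD at spot, deposit the CAD at 2.53%, and sell the proceeds forward at 0.6899.
Arbitrage profit = |492,870.08 − 489,766.68| = EUR 3,103.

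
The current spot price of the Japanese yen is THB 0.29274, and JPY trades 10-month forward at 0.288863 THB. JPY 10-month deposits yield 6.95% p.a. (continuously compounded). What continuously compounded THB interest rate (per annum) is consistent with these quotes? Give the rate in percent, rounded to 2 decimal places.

5.35%

T = 10/12 years.
CIP gives F = S · g_THB/g_JPY, so g_THB/g_JPY = 0.288863/0.29274 = 0.9867562.
The JPY side grows by e^(0.0695×10/12) = 1.0596267.
So the THB growth factor = 1.0455932.
Take logs: ln 1.0455932 / (10/12) = 0.053501, so 5.35%.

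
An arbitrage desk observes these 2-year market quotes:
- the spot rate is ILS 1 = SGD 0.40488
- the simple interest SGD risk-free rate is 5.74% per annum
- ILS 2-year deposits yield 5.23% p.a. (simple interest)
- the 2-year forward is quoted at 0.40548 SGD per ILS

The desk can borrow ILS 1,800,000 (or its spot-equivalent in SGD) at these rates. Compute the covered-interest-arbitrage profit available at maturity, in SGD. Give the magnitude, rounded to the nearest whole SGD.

T = 2 years.
Route A — deposit ILS, sell forward: 1,800,000 × 1.104600 × 0.40548 = SGD 806,207.77.
Route B — convert at spot, deposit SGD: 1,800,000 × 0.40488 × 1.114800 = SGD 812,448.40.
The quoted forward undervalues ILS, so borrow ILS, convert to SGD at spot, deposit the SGD at 5.74%, and buy ILS forward at 0.40548 to cover the loan.
Arbitrage profit = |806,207.77 − 812,448.40| = SGD 6,241.

SGD 6,241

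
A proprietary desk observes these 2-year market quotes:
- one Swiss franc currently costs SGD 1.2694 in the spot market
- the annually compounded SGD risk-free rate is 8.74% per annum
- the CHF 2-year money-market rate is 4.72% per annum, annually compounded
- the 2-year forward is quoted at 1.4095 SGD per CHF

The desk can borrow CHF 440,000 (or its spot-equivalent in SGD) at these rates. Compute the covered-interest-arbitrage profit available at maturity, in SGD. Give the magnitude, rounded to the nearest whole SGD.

T = 2 years.
Route A — deposit CHF, sell forward: 440,000 × 1.09662784 × 1.4095 = SGD 680,106.65.
Route B — convert at spot, deposit SGD: 440,000 × 1.2694 × 1.18243876 = SGD 660,434.62.
The quoted forward overvalues CHF, so borrow SGD, buy CHF at spot, deposit the CHF at 4.72%, and sell the proceeds forward at 1.4095.
Profit = 680,106.65 − 660,434.62 = SGD 19,672.

SGD 19,672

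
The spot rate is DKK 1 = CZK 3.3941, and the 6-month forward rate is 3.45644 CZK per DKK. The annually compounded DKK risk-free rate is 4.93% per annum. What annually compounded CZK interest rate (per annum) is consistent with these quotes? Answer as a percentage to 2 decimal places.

T = 6/12 years.
F/S = 3.45644/3.3941 = 1.0183672 = (growth of CZK) / (growth of DKK).
DKK growth factor: (1 + 0.0493)^(6/12) = 1.0243535.
Hence g_CZK = 1.043168.
r = 1.043168^(12/6) − 1 = 0.088199 → 8.82%.

8.82%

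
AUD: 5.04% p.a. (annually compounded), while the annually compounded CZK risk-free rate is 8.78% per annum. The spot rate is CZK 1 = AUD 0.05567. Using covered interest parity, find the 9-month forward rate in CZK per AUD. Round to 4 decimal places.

T = 9/12 years.
AUD accumulates by (1 + 0.0504)^(9/12) = 1.03756672.
Growth of 1 CZK over T: (1 + 0.0878)^(9/12) = 1.0651525.
CIP: F = S · (grow AUD)/(grow CZK) = 0.05567 × 1.03756672/1.0651525 = 0.054228234 AUD per CZK.
Quoted the other way: 1/0.054228234 = 18.4406 CZK per AUD.

18.4406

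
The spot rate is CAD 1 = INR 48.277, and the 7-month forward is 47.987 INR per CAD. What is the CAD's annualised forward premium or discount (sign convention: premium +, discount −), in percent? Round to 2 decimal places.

-1.03%

T = 7/12 years.
CAD trades forward at -0.60070% vs spot over the period.
Per annum: -0.0060070 / (7/12) = -0.010298 = -1.03%.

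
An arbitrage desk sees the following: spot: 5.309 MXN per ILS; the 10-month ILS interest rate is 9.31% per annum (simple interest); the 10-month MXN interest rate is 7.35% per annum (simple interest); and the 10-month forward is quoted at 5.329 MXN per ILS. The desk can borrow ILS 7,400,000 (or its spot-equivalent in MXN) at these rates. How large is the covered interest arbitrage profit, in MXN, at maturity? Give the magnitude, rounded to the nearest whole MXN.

T = 10/12 years.
Keep in ILS, deliver into the forward: 7,400,000·1.0775833333·5.329 = MXN 42,494,067.72.
Swap to MXN now, deposit: 7,400,000·5.309·1.061250 = MXN 41,692,904.25.
The quoted forward overvalues ILS, so borrow MXN, buy ILS at spot, deposit the ILS at 9.31%, and sell the proceeds forward at 5.329.
Profit = 42,494,067.72 − 41,692,904.25 = MXN 801,163.

MXN 801,163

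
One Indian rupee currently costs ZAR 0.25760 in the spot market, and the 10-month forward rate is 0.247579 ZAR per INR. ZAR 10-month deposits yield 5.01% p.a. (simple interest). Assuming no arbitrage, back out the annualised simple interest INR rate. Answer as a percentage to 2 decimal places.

T = 10/12 years.
F/S = 0.247579/0.2576 = 0.9610986 = (growth of ZAR) / (growth of INR).
ZAR growth factor: 1 + 0.0501×10/12 = 1.041750.
So the INR growth factor = 1.0839158.
(1.0839158 − 1)/T = 0.100699, i.e. 10.07%.

10.07%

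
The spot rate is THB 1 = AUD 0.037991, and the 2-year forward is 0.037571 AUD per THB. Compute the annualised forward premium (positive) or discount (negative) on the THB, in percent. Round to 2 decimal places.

-0.55%

T = 2 years.
(F − S)/S = (0.037571 − 0.037991)/0.037991 = -0.0110552.
Annualise by dividing by T: -0.0110552 / 2 = -0.005528 → -0.55%.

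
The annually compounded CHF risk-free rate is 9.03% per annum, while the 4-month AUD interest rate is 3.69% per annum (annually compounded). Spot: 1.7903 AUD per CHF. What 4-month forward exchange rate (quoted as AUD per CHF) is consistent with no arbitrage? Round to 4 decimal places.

1.7606

T = 4/12 years.
AUD growth factor: (1 + 0.0369)^(4/12) = 1.0121517.
CHF accumulates by (1 + 0.0903)^(4/12) = 1.0292369.
CIP: F = S · (grow AUD)/(grow CHF) = 1.7903 × 1.0121517/1.0292369 = 1.760581 AUD per CHF.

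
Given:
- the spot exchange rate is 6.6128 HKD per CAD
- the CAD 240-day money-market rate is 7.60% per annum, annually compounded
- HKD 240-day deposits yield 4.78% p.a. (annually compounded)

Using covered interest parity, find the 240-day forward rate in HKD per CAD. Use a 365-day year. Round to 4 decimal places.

T = 240/365 years.
HKD accumulates by (1 + 0.0478)^(240/365) = 1.0311782.
Growth of 1 CAD over T: (1 + 0.0760)^(240/365) = 1.0493435.
Forward (HKD per CAD) = 6.6128 × 1.0311782 / 1.0493435 = 6.498325.

6.4983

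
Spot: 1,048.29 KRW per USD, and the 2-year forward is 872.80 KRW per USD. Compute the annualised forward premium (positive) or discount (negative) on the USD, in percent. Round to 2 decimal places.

T = 2 years.
(F − S)/S = (872.80 − 1048.29)/1048.29 = -0.1674060.
Per annum: -0.1674060 / 2 = -0.083703 = -8.37%.

-8.37%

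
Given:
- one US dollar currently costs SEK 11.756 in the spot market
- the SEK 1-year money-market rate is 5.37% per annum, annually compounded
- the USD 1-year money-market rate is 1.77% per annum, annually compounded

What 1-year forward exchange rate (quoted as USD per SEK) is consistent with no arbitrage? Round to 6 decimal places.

T = 1 year.
SEK accumulates by (1 + 0.0537)^1 = 1.053700.
Growth of 1 USD over T: (1 + 0.0177)^1 = 1.017700.
So F = 11.756 × 1.053700 / 1.017700 = 12.17186 (SEK/USD).
Invert for USD per SEK: 1 / 12.17186 = 0.082157.

0.082157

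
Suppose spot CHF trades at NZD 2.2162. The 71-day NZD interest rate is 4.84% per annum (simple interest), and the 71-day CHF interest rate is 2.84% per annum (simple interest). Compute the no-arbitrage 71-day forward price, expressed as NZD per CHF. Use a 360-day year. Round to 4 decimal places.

T = 71/360 years.
NZD accumulates by 1 + 0.0484×71/360 = 1.0095456.
CHF accumulates by 1 + 0.0284×71/360 = 1.0056011.
CIP: F = S · (grow NZD)/(grow CHF) = 2.2162 × 1.0095456/1.0056011 = 2.224893 NZD per CHF.

2.2249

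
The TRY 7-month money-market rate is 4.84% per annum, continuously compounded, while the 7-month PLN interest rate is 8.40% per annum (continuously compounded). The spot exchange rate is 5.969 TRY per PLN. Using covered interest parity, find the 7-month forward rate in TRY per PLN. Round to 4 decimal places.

T = 7/12 years.
TRY accumulates by e^(0.0484×7/12) = 1.0286357.
Growth of 1 PLN over T: e^(0.0840×7/12) = 1.0502204.
CIP: F = S · (grow TRY)/(grow PLN) = 5.969 × 1.0286357/1.0502204 = 5.846322 TRY per PLN.

5.8463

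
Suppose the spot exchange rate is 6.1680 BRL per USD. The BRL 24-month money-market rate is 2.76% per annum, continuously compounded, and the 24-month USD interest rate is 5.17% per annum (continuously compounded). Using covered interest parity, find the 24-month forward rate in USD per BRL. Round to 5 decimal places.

0.17013

T = 2 years.
BRL accumulates by e^(0.0276×2) = 1.0567519.
USD accumulates by e^(0.0517×2) = 1.1089349.
CIP: F = S · (grow BRL)/(grow USD) = 6.168 × 1.0567519/1.1089349 = 5.877753 BRL per USD.
Quoted the other way: 1/5.877753 = 0.17013 USD per BRL.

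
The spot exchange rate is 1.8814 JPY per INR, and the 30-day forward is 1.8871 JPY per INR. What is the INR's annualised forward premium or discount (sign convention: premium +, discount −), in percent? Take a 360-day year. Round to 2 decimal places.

T = 30/360 years.
(F − S)/S = (1.8871 − 1.8814)/1.8814 = 0.0030297.
Annualise by dividing by T: 0.0030297 / (30/360) = 0.036356 → 3.64%.

+3.64%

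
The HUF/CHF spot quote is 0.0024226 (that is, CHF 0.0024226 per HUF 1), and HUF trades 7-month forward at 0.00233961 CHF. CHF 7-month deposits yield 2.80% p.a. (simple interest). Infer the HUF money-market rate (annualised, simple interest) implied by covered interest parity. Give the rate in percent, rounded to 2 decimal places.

T = 7/12 years.
By CIP, F/S equals the CHF-to-HUF growth ratio: 0.00233961/0.0024226 = 0.9657434.
CHF growth factor: 1 + 0.0280×7/12 = 1.0163333.
Hence g_HUF = 1.0523844.
(1.0523844 − 1)/T = 0.089802, i.e. 8.98%.

8.98%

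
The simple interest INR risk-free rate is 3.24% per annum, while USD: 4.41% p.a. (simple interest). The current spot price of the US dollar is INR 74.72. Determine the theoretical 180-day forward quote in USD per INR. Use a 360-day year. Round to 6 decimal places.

T = 180/360 years.
Growth of 1 INR over T: 1 + 0.0324×180/360 = 1.016200.
USD growth factor: 1 + 0.0441×180/360 = 1.022050.
So F = 74.72 × 1.016200 / 1.022050 = 74.29232 (INR/USD).
Invert for USD per INR: 1 / 74.29232 = 0.013460.

0.013460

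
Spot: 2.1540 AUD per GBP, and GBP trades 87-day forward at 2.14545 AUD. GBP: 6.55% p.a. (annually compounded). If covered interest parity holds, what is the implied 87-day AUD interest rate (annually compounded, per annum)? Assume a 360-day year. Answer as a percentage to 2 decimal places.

T = 87/360 years.
By CIP, F/S equals the AUD-to-GBP growth ratio: 2.14545/2.154 = 0.9960306.
GBP growth factor: (1 + 0.0655)^(87/360) = 1.0154505.
Hence g_AUD = 1.0114198.
r = 1.0114198^(360/87) − 1 = 0.048108 → 4.81%.

4.81%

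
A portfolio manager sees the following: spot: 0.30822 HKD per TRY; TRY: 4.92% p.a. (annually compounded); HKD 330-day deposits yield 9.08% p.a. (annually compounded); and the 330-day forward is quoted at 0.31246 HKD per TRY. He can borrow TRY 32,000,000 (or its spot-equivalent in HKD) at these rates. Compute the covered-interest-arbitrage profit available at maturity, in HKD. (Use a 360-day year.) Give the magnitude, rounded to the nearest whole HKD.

T = 330/360 years.
Route A — deposit TRY, sell forward: 32,000,000 × 1.045009147 × 0.31246 = HKD 10,448,753.86.
Route B — convert at spot, deposit HKD: 32,000,000 × 0.30822 × 1.082928297 = HKD 10,680,965.11.
The quoted forward undervalues TRY, so borrow TRY, convert to HKD at spot, deposit the HKD at 9.08%, and buy TRY forward at 0.31246 to cover the loan.
Profit = 10,680,965.11 − 10,448,753.86 = HKD 232,211.

HKD 232,211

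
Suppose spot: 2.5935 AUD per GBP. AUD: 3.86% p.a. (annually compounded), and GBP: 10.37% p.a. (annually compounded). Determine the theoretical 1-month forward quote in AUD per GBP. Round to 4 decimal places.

2.5804

T = 1/12 years.
Growth of 1 AUD over T: (1 + 0.0386)^(1/12) = 1.0031611.
Growth of 1 GBP over T: (1 + 0.1037)^(1/12) = 1.0082562.
Forward (AUD per GBP) = 2.5935 × 1.0031611 / 1.0082562 = 2.580394.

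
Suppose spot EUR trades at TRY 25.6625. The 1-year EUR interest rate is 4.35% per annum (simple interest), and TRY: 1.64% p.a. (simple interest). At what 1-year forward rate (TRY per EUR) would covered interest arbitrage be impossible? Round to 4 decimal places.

24.9960

T = 1 year.
TRY accumulates by 1 + 0.0164×1 = 1.016400.
EUR accumulates by 1 + 0.0435×1 = 1.043500.
So F = 25.6625 × 1.016400 / 1.043500 = 24.996037 (TRY/EUR).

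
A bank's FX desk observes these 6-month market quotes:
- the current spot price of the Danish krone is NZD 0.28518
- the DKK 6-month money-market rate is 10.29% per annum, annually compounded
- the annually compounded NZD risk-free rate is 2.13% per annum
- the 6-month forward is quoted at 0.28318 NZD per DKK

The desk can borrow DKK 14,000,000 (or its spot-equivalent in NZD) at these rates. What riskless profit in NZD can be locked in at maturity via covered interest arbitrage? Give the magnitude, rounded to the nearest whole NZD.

T = 6/12 years.
Route A — deposit DKK, sell forward: 14,000,000 × 1.050190459 × 0.28318 = NZD 4,163,501.08.
Route B — convert at spot, deposit NZD: 14,000,000 × 0.28518 × 1.010593885 = NZD 4,034,816.30.
The quoted forward overvalues DKK, so borrow NZD, buy DKK at spot, deposit the DKK at 10.29%, and sell the proceeds forward at 0.28318.
Profit = 4,163,501.08 − 4,034,816.30 = NZD 128,685.

NZD 128,685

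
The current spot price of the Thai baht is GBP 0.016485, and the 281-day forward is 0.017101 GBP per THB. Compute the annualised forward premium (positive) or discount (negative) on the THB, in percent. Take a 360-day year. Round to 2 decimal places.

+4.79%

T = 281/360 years.
(F − S)/S = (0.017101 − 0.016485)/0.016485 = 0.0373673.
Annualise by dividing by T: 0.0373673 / (281/360) = 0.047873 → 4.79%.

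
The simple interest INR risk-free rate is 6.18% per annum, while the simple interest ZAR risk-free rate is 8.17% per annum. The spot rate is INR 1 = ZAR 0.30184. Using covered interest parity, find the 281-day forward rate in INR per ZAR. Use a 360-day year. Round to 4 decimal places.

3.2646

T = 281/360 years.
ZAR accumulates by 1 + 0.0817×281/360 = 1.0637714.
INR growth factor: 1 + 0.0618×281/360 = 1.0482383.
CIP: F = S · (grow ZAR)/(grow INR) = 0.30184 × 1.0637714/1.0482383 = 0.3063128 ZAR per INR.
Quoted the other way: 1/0.3063128 = 3.2646 INR per ZAR.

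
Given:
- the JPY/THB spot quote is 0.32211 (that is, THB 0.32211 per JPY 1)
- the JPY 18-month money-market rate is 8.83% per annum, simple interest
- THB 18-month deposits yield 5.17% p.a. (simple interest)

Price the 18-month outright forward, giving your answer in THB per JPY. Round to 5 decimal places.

0.30649

T = 18/12 years.
THB accumulates by 1 + 0.0517×18/12 = 1.077550.
JPY accumulates by 1 + 0.0883×18/12 = 1.132450.
Forward (THB per JPY) = 0.32211 × 1.077550 / 1.132450 = 0.3064944.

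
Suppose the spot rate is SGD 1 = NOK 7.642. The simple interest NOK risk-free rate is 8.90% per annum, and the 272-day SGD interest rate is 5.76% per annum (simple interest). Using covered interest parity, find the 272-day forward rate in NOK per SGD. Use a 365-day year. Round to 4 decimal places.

7.8135

T = 272/365 years.
NOK accumulates by 1 + 0.0890×272/365 = 1.0663233.
SGD accumulates by 1 + 0.0576×272/365 = 1.0429238.
Forward (NOK per SGD) = 7.642 × 1.0663233 / 1.0429238 = 7.813459.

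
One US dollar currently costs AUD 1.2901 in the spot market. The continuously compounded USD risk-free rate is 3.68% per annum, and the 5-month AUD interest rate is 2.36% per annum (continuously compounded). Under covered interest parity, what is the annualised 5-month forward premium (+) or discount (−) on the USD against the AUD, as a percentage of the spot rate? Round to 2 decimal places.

T = 5/12 years.
CIP forward (AUD per USD) = 1.2901 × 1.0098818/1.0154515 = 1.2830239.
Annualised premium = (F − S)/S × (1/T) = (1.2830239 − 1.2901)/1.2901 ÷ (5/12) = -1.32%.

-1.32%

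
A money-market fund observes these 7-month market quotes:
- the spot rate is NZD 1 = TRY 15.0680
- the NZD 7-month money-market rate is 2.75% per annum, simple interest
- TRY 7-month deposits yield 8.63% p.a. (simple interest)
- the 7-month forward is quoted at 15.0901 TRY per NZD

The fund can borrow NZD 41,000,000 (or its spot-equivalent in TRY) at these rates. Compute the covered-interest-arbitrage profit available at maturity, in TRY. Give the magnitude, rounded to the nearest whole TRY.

T = 7/12 years.
Keep in NZD, deliver into the forward: 41,000,000·1.01604166667·15.0901 = TRY 628,618,984.52.
Swap to TRY now, deposit: 41,000,000·15.0680·1.05034166667 = TRY 648,888,477.57.
The quoted forward undervalues NZD, so borrow NZD, convert to TRY at spot, deposit the TRY at 8.63%, and buy NZD forward at 15.0901 to cover the loan.
Profit = 648,888,477.57 − 628,618,984.52 = TRY 20,269,493.

TRY 20,269,493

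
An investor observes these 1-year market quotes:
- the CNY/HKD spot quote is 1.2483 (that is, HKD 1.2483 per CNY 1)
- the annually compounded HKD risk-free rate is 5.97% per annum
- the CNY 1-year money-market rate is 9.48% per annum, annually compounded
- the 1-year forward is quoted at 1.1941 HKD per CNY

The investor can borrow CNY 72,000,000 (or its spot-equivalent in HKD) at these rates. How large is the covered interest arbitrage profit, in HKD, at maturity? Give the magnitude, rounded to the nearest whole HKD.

HKD 1,117,644

T = 1 year.
Invest the CNY and cover forward: 72,000,000 × 1.094800 × 1.1941 = HKD 94,125,648.96.
Convert at spot and invest in HKD: 72,000,000 × 1.2483 × 1.059700 = HKD 95,243,292.72.
The quoted forward undervalues CNY, so borrow CNY, convert to HKD at spot, deposit the HKD at 5.97%, and buy CNY forward at 1.1941 to cover the loan.
The gap between the two covered legs is HKD 1,117,644.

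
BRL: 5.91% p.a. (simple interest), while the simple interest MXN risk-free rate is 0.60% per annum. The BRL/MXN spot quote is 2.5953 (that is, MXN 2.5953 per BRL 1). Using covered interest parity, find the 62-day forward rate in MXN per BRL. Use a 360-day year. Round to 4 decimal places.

2.5718

T = 62/360 years.
Growth of 1 MXN over T: 1 + 0.0060×62/360 = 1.0010333.
Growth of 1 BRL over T: 1 + 0.0591×62/360 = 1.0101783.
So F = 2.5953 × 1.0010333 / 1.0101783 = 2.571805 (MXN/BRL).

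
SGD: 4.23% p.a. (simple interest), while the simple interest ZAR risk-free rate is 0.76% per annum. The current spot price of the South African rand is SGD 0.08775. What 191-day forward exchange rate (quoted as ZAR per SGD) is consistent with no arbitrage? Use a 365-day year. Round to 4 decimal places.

T = 191/365 years.
SGD growth factor: 1 + 0.0423×191/365 = 1.02213507.
ZAR growth factor: 1 + 0.0076×191/365 = 1.00397699.
So F = 0.08775 × 1.02213507 / 1.00397699 = 0.089337060 (SGD/ZAR).
Quoted the other way: 1/0.089337060 = 11.1936 ZAR per SGD.

11.1936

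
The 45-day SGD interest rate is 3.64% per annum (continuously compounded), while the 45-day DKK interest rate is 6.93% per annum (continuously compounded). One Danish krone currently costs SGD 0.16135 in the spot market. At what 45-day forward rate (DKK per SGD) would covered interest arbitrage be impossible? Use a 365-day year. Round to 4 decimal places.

T = 45/365 years.
Growth of 1 SGD over T: e^(0.0364×45/365) = 1.0044978.
DKK growth factor: e^(0.0693×45/365) = 1.0085804.
So F = 0.16135 × 1.0044978 / 1.0085804 = 0.1606969 (SGD/DKK).
Quoted the other way: 1/0.1606969 = 6.2229 DKK per SGD.

6.2229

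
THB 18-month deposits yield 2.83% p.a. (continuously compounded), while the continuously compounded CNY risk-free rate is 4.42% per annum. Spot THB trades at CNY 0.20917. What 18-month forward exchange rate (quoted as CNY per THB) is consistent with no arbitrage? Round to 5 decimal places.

T = 18/12 years.
Growth of 1 CNY over T: e^(0.0442×18/12) = 1.0685472.
THB growth factor: e^(0.0283×18/12) = 1.0433639.
So F = 0.20917 × 1.0685472 / 1.0433639 = 0.2142187 (CNY/THB).

0.21422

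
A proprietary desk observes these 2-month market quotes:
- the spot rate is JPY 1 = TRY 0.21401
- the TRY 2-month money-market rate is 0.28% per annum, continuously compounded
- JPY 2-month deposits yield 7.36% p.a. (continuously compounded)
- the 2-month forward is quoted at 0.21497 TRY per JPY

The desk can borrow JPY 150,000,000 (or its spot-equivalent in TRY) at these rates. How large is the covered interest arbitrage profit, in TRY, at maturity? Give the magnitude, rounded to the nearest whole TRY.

T = 2/12 years.
Invest the JPY and cover forward: 150,000,000 × 1.0123422108 × 0.21497 = TRY 32,643,480.76.
Convert at spot and invest in TRY: 150,000,000 × 0.21401 × 1.0004667756 = TRY 32,116,484.20.
The quoted forward overvalues JPY, so borrow TRY, buy JPY at spot, deposit the JPY at 7.36%, and sell the proceeds forward at 0.21497.
Arbitrage profit = |32,643,480.76 − 32,116,484.20| = TRY 526,997.

TRY 526,997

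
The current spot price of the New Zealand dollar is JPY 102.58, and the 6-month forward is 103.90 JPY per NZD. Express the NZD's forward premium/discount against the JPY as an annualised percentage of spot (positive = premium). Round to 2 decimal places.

+2.57%

T = 6/12 years.
Period premium: (103.90 − 102.58)/102.58 = 0.0128680.
×(1/T) gives 2.57% p.a.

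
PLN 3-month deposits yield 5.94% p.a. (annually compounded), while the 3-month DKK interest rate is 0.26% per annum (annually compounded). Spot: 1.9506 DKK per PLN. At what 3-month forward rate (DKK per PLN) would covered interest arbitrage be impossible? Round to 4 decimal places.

1.9239

T = 3/12 years.
DKK accumulates by (1 + 0.0026)^(3/12) = 1.0006494.
PLN growth factor: (1 + 0.0594)^(3/12) = 1.0145302.
CIP: F = S · (grow DKK)/(grow PLN) = 1.9506 × 1.0006494/1.0145302 = 1.923912 DKK per PLN.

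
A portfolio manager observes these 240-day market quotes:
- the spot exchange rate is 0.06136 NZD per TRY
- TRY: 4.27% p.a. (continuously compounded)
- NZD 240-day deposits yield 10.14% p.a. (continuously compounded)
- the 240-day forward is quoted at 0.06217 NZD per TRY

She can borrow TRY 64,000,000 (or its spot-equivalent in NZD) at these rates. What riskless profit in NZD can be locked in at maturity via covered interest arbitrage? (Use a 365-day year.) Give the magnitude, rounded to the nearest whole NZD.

NZD 105,620

T = 240/365 years.
Invest the TRY and cover forward: 64,000,000 × 1.028474578 × 0.06217 = NZD 4,092,176.93.
Convert at spot and invest in NZD: 64,000,000 × 0.06136 × 1.068946915 = NZD 4,197,797.29.
The quoted forward undervalues TRY, so borrow TRY, convert to NZD at spot, deposit the NZD at 10.14%, and buy TRY forward at 0.06217 to cover the loan.
Arbitrage profit = |4,092,176.93 − 4,197,797.29| = NZD 105,620.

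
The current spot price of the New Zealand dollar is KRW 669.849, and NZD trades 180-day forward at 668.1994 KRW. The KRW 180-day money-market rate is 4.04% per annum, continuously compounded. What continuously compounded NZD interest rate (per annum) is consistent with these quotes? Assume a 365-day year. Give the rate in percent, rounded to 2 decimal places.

T = 180/365 years.
F/S = 668.1994/669.849 = 0.9975374 = (growth of KRW) / (growth of NZD).
The KRW side grows by e^(0.0404×180/365) = 1.0201231.
Hence g_NZD = 1.0226415.
r = ln(1.0226415)/(180/365) = 0.045400 → 4.54%.

4.54%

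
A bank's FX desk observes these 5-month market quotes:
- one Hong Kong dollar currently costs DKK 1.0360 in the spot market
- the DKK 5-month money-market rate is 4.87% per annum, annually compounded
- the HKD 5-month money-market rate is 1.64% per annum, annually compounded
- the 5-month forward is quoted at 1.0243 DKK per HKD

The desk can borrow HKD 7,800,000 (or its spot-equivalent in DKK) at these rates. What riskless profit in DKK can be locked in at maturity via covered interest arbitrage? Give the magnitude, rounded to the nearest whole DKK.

DKK 198,626

T = 5/12 years.
Route A — deposit HKD, sell forward: 7,800,000 × 1.006800927 × 1.0243 = DKK 8,043,876.28.
Route B — convert at spot, deposit DKK: 7,800,000 × 1.0360 × 1.020010624 = DKK 8,242,501.85.
The quoted forward undervalues HKD, so borrow HKD, convert to DKK at spot, deposit the DKK at 4.87%, and buy HKD forward at 1.0243 to cover the loan.
The gap between the two covered legs is DKK 198,626.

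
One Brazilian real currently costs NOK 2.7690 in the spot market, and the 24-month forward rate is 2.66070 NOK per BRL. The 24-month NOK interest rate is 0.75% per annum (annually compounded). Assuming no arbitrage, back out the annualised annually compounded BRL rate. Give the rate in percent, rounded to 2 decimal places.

T = 2 years.
F/S = 2.6607/2.769 = 0.9608884 = (growth of NOK) / (growth of BRL).
The NOK side grows by (1 + 0.0075)^2 = 1.0150563.
Hence g_BRL = 1.0563727.
Annualise: 1.0563727^(1/2) − 1 = 0.027800 = 2.78%.

2.78%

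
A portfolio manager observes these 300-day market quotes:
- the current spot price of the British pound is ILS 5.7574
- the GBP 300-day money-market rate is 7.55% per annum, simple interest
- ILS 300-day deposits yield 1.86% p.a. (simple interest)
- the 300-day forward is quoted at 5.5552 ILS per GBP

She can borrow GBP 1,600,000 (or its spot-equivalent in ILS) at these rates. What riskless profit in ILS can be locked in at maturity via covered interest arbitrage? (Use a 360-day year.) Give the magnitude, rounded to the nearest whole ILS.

T = 300/360 years.
Route A — deposit GBP, sell forward: 1,600,000 × 1.062916667 × 5.5552 = ILS 9,447,543.47.
Route B — convert at spot, deposit ILS: 1,600,000 × 5.7574 × 1.015500 = ILS 9,354,623.52.
The quoted forward overvalues GBP, so borrow ILS, buy GBP at spot, deposit the GBP at 7.55%, and sell the proceeds forward at 5.5552.
Profit = 9,447,543.47 − 9,354,623.52 = ILS 92,920.

ILS 92,920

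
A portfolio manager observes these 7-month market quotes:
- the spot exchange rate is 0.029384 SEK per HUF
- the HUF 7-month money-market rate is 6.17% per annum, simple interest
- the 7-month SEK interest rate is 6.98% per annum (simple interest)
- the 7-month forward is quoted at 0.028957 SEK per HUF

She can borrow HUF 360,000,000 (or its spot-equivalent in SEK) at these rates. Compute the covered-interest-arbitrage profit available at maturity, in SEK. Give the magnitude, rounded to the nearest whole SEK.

T = 7/12 years.
Keep in HUF, deliver into the forward: 360,000,000·1.0359916667·0.028957 = SEK 10,799,715.85.
Swap to SEK now, deposit: 360,000,000·0.029384·1.0407166667 = SEK 11,008,950.67.
The quoted forward undervalues HUF, so borrow HUF, convert to SEK at spot, deposit the SEK at 6.98%, and buy HUF forward at 0.028957 to cover the loan.
The gap between the two covered legs is SEK 209,235.

SEK 209,235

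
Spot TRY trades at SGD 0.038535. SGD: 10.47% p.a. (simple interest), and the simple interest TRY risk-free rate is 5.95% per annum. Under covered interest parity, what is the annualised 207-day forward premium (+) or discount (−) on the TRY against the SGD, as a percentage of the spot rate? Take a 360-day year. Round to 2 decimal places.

T = 207/360 years.
No-arbitrage forward: 0.038535 × 1.0602025 / 1.0342125 = 0.039503393 SGD/TRY.
(F − S)/S ÷ T = (0.039503393 − 0.038535)/0.038535/(207/360) = 0.043705 → 4.37%.

+4.37%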